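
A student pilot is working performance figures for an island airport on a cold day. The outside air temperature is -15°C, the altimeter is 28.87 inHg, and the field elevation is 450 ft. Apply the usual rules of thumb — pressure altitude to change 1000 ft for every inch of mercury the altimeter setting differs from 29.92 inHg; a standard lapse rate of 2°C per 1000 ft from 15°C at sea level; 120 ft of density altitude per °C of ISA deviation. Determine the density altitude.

Pressure altitude = 450 + (29.92 − 28.87) × 1000 = 450 + (+1050) = 1500 ft.
ISA temperature at 1500 ft = 15 − 2 × (1500/1000) = 12°C.
ISA deviation = -15 − 12 = -27°C.
Density altitude = 1500 + 120 × (-27) = -1740 ft.

-1740 ft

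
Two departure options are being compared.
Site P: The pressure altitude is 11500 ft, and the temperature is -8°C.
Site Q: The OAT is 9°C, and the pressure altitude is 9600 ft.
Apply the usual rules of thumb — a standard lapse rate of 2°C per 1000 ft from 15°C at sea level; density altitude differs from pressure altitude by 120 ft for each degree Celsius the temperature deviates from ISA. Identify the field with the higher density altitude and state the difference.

Site P: ISA temp = -8°C, deviation 0°C, DA = 11500 + 120 × 0 = 11500 ft.
Site Q: ISA temp = -4.2°C, deviation +13.2°C, DA = 9600 + 120 × 13.2 = 11184 ft.
Site P is higher by 11500 − 11184 = 316 ft.

Site P by 316 ft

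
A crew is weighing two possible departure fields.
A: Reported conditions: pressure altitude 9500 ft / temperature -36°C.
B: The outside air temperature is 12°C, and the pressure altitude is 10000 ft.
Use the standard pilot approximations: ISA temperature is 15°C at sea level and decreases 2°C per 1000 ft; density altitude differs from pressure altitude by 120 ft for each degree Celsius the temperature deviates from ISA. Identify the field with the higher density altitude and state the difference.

B by 6380 ft

A: ISA temp = -4°C, deviation -32°C, DA = 9500 + 120 × (-32) = 5660 ft.
B: ISA temp = -5°C, deviation +17°C, DA = 10000 + 120 × 17 = 12040 ft.
B is higher by 12040 − 5660 = 6380 ft.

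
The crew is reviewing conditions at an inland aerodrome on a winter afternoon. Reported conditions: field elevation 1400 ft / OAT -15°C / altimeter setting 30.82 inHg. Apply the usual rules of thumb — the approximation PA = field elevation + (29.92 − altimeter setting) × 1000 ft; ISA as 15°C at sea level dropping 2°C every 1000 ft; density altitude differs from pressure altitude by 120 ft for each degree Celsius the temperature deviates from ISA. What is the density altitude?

Pressure altitude = 1400 + (29.92 − 30.82) × 1000 = 1400 + (-900) = 500 ft.
ISA temperature at 500 ft = 15 − 2 × (500/1000) = 14°C.
ISA deviation = -15 − 14 = -29°C.
Density altitude = 500 + 120 × (-29) = -2980 ft.

-2980 ft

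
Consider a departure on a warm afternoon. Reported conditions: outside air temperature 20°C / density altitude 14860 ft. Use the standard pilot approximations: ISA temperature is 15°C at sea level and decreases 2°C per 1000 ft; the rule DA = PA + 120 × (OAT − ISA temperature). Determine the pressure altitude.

11500 ft

DA = PA + 120 × (OAT − (15 − 2·PA/1000)) = PA + 120·OAT − 1800 + 0.24·PA = 1.24·PA + 120·OAT − 1800.
So 1.24·PA = 14860 − 120 × 20 + 1800 = 14260.
PA = 14260 / 1.24 = 11500 ft.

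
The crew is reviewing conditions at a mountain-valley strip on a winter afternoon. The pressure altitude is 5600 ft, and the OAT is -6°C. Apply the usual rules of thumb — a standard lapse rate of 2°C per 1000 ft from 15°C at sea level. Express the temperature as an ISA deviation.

ISA temperature at 5600 ft = 15 − 2 × (5600/1000) = 3.8°C.
Deviation = OAT − ISA = -6 − 3.8 = -9.8°C.

ISA-9.8°C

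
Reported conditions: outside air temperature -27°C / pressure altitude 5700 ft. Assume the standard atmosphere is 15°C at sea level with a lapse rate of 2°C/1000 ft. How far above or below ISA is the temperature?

ISA temperature at 5700 ft = 15 − 2 × (5700/1000) = 3.6°C.
Deviation = OAT − ISA = -27 − 3.6 = -30.6°C.

ISA-30.6°C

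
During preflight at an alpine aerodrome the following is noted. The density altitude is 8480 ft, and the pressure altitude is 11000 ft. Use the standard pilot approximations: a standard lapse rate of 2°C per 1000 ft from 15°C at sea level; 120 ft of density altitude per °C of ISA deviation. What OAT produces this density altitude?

Density altitude − pressure altitude = 8480 − 11000 = -2520 ft.
At 120 ft/°C that is an ISA deviation of -2520/120 = -21°C.
ISA temperature at 11000 ft = 15 − 2 × (11000/1000) = -7°C.
OAT = ISA + deviation = -7 + (-21) = -28°C.

-28°C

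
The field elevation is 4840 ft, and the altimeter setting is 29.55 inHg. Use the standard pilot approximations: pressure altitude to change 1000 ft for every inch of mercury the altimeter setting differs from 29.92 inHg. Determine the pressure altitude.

Pressure correction = (29.92 − 29.55) × 1000 = +370 ft.
Pressure altitude = 4840 + (+370) = 5210 ft.

5210 ft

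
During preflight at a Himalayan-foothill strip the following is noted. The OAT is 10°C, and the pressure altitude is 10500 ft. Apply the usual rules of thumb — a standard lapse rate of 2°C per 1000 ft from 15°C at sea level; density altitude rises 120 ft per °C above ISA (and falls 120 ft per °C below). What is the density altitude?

12420 ft

ISA temperature at 10500 ft = 15 − 2 × (10500/1000) = -6°C.
ISA deviation = 10 − (-6) = +16°C.
Density altitude = 10500 + 120 × (16) = 10500 + (+1920) = 12420 ft.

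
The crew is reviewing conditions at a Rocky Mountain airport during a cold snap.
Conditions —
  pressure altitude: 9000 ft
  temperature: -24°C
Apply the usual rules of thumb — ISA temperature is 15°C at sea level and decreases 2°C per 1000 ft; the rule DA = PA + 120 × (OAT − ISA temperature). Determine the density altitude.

6480 ft

ISA temperature at 9000 ft = 15 − 2 × (9000/1000) = -3°C.
ISA deviation = -24 − (-3) = -21°C.
Density altitude = 9000 + 120 × (-21) = 9000 + (-2520) = 6480 ft.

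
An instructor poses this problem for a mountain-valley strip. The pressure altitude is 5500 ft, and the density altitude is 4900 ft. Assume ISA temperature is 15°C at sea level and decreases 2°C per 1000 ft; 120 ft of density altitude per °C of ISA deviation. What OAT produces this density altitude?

-1°C

Density altitude − pressure altitude = 4900 − 5500 = -600 ft.
At 120 ft/°C that is an ISA deviation of -600/120 = -5°C.
ISA temperature at 5500 ft = 15 − 2 × (5500/1000) = 4°C.
OAT = ISA + deviation = 4 + (-5) = -1°C.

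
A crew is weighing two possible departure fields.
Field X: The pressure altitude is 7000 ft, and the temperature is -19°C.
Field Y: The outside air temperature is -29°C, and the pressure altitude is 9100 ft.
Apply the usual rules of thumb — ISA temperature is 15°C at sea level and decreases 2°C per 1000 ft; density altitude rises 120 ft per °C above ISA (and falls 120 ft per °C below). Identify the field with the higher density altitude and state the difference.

Field Y by 1404 ft

Field X: ISA temp = 1°C, deviation -20°C, DA = 7000 + 120 × (-20) = 4600 ft.
Field Y: ISA temp = -3.2°C, deviation -25.8°C, DA = 9100 + 120 × (-25.8) = 6004 ft.
Field Y is higher by 6004 − 4600 = 1404 ft.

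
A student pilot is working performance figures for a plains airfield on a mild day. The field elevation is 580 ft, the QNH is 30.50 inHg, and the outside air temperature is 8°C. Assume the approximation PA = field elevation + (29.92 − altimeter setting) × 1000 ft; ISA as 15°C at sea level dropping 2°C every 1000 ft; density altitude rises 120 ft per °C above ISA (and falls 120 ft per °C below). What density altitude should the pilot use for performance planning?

-840 ft

Pressure altitude = 580 + (29.92 − 30.50) × 1000 = 580 + (-580) = 0 ft.
ISA temperature at 0 ft = 15 − 2 × (0/1000) = 15°C.
ISA deviation = 8 − 15 = -7°C.
Density altitude = 0 + 120 × (-7) = -840 ft.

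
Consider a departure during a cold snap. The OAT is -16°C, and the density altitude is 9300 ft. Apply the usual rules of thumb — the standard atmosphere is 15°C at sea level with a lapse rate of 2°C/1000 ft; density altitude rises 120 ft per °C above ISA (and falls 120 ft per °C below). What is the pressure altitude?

DA = PA + 120 × (OAT − (15 − 2·PA/1000)) = PA + 120·OAT − 1800 + 0.24·PA = 1.24·PA + 120·OAT − 1800.
So 1.24·PA = 9300 − 120 × (-16) + 1800 = 13020.
PA = 13020 / 1.24 = 10500 ft.

10500 ft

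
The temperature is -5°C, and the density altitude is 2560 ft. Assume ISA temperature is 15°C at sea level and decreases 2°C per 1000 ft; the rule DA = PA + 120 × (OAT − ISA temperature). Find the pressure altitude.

DA = PA + 120 × (OAT − (15 − 2·PA/1000)) = PA + 120·OAT − 1800 + 0.24·PA = 1.24·PA + 120·OAT − 1800.
So 1.24·PA = 2560 − 120 × (-5) + 1800 = 4960.
PA = 4960 / 1.24 = 4000 ft.

4000 ft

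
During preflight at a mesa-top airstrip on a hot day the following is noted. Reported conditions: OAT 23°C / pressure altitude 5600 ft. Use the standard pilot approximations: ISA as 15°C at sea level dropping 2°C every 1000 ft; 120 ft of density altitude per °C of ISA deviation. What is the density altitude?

ISA temperature at 5600 ft = 15 − 2 × (5600/1000) = 3.8°C.
ISA deviation = 23 − 3.8 = +19.2°C.
Density altitude = 5600 + 120 × (19.2) = 5600 + (+2304) = 7904 ft.

7904 ft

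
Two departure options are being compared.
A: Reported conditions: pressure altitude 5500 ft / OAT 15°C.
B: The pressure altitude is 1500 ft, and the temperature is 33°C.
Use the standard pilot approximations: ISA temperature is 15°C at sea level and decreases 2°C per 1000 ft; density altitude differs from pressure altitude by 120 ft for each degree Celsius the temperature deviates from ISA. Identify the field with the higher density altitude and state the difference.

A by 2800 ft

A: ISA temp = 4°C, deviation +11°C, DA = 5500 + 120 × 11 = 6820 ft.
B: ISA temp = 12°C, deviation +21°C, DA = 1500 + 120 × 21 = 4020 ft.
A is higher by 6820 − 4020 = 2800 ft.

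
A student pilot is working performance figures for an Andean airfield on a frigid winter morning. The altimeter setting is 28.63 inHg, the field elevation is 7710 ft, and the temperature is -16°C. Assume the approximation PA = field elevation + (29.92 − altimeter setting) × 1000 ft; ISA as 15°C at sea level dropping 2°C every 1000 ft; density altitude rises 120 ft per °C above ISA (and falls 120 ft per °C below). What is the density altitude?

Pressure altitude = 7710 + (29.92 − 28.63) × 1000 = 7710 + (+1290) = 9000 ft.
ISA temperature at 9000 ft = 15 − 2 × (9000/1000) = -3°C.
ISA deviation = -16 − (-3) = -13°C.
Density altitude = 9000 + 120 × (-13) = 7440 ft.

7440 ft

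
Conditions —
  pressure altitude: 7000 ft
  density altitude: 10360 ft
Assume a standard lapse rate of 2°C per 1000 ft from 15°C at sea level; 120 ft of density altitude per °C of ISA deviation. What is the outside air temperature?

29°C

Density altitude − pressure altitude = 10360 − 7000 = +3360 ft.
At 120 ft/°C that is an ISA deviation of 3360/120 = +28°C.
ISA temperature at 7000 ft = 15 − 2 × (7000/1000) = 1°C.
OAT = ISA + deviation = 1 + (+28) = 29°C.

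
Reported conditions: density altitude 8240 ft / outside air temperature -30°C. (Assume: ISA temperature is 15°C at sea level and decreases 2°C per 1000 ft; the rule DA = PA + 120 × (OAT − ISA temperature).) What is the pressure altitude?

DA = PA + 120 × (OAT − (15 − 2·PA/1000)) = PA + 120·OAT − 1800 + 0.24·PA = 1.24·PA + 120·OAT − 1800.
So 1.24·PA = 8240 − 120 × (-30) + 1800 = 13640.
PA = 13640 / 1.24 = 11000 ft.

11000 ft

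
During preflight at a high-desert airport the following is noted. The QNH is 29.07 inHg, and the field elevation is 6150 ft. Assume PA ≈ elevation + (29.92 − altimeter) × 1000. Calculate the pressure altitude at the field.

7000 ft

Pressure correction = (29.92 − 29.07) × 1000 = +850 ft.
Pressure altitude = 6150 + (+850) = 7000 ft.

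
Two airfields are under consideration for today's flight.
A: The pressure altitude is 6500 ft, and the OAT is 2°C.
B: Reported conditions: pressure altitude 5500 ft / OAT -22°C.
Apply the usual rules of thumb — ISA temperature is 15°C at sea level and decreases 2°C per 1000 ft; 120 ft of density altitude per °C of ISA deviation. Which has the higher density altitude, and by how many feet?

A: ISA temp = 2°C, deviation 0°C, DA = 6500 + 120 × 0 = 6500 ft.
B: ISA temp = 4°C, deviation -26°C, DA = 5500 + 120 × (-26) = 2380 ft.
A is higher by 6500 − 2380 = 4120 ft.

A by 4120 ft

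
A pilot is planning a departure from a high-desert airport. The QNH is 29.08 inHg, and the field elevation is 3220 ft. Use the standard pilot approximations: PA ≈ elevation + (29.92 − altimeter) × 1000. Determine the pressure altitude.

4060 ft

Pressure correction = (29.92 − 29.08) × 1000 = +840 ft.
Pressure altitude = 3220 + (+840) = 4060 ft.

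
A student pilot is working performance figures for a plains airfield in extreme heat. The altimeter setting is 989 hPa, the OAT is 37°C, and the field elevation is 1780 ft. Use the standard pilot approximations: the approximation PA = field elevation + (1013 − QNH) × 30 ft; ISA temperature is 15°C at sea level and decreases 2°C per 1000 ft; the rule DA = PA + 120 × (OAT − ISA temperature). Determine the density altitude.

Pressure altitude = 1780 + (1013 − 989) × 30 = 1780 + (+720) = 2500 ft.
ISA temperature at 2500 ft = 15 − 2 × (2500/1000) = 10°C.
ISA deviation = 37 − 10 = +27°C.
Density altitude = 2500 + 120 × (27) = 5740 ft.

5740 ft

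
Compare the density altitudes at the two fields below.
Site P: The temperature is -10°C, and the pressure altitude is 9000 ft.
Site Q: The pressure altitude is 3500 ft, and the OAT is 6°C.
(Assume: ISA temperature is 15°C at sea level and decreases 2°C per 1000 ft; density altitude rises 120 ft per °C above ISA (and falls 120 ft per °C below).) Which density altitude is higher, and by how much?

Site P: ISA temp = -3°C, deviation -7°C, DA = 9000 + 120 × (-7) = 8160 ft.
Site Q: ISA temp = 8°C, deviation -2°C, DA = 3500 + 120 × (-2) = 3260 ft.
Site P is higher by 8160 − 3260 = 4900 ft.

Site P by 4900 ft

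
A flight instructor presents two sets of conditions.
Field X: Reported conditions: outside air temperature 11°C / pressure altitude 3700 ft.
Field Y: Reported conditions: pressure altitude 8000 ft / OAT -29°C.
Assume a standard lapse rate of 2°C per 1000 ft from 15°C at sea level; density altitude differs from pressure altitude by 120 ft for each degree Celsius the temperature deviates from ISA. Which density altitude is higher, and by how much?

Field Y by 532 ft

Field X: ISA temp = 7.6°C, deviation +3.4°C, DA = 3700 + 120 × 3.4 = 4108 ft.
Field Y: ISA temp = -1°C, deviation -28°C, DA = 8000 + 120 × (-28) = 4640 ft.
Field Y is higher by 4640 − 4108 = 532 ft.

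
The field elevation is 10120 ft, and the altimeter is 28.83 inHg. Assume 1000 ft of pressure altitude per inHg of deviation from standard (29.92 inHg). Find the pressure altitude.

11210 ft

Pressure correction = (29.92 − 28.83) × 1000 = +1090 ft.
Pressure altitude = 10120 + (+1090) = 11210 ft.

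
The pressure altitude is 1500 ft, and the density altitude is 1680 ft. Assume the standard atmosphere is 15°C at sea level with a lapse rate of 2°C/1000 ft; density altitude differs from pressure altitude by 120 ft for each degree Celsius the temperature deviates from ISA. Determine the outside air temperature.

Density altitude − pressure altitude = 1680 − 1500 = +180 ft.
At 120 ft/°C that is an ISA deviation of 180/120 = +1.5°C.
ISA temperature at 1500 ft = 15 − 2 × (1500/1000) = 12°C.
OAT = ISA + deviation = 12 + (+1.5) = 13.5°C.

13.5°C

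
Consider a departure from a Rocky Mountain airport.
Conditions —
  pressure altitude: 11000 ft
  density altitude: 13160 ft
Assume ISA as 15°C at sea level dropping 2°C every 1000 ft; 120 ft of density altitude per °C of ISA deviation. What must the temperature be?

Density altitude − pressure altitude = 13160 − 11000 = +2160 ft.
At 120 ft/°C that is an ISA deviation of 2160/120 = +18°C.
ISA temperature at 11000 ft = 15 − 2 × (11000/1000) = -7°C.
OAT = ISA + deviation = -7 + (+18) = 11°C.

11°C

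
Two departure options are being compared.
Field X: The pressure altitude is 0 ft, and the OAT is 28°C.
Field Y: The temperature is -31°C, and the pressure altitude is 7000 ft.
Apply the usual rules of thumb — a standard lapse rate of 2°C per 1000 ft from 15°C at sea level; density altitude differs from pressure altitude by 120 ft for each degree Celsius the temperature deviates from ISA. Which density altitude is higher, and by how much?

Field X: ISA temp = 15°C, deviation +13°C, DA = 0 + 120 × 13 = 1560 ft.
Field Y: ISA temp = 1°C, deviation -32°C, DA = 7000 + 120 × (-32) = 3160 ft.
Field Y is higher by 3160 − 1560 = 1600 ft.

Field Y by 1600 ft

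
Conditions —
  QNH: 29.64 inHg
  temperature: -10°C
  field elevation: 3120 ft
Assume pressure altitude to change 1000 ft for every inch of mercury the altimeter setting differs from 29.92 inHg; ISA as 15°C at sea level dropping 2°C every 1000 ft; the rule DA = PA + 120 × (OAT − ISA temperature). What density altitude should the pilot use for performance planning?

Pressure altitude = 3120 + (29.92 − 29.64) × 1000 = 3120 + (+280) = 3400 ft.
ISA temperature at 3400 ft = 15 − 2 × (3400/1000) = 8.2°C.
ISA deviation = -10 − 8.2 = -18.2°C.
Density altitude = 3400 + 120 × (-18.2) = 1216 ft.

1216 ft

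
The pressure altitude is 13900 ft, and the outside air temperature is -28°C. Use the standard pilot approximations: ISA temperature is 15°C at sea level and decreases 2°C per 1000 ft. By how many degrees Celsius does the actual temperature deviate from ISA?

ISA-15.2°C

ISA temperature at 13900 ft = 15 − 2 × (13900/1000) = -12.8°C.
Deviation = OAT − ISA = -28 − (-12.8) = -15.2°C.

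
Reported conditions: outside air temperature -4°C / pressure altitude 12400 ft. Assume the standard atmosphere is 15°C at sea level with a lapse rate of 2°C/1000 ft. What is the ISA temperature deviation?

ISA temperature at 12400 ft = 15 − 2 × (12400/1000) = -9.8°C.
Deviation = OAT − ISA = -4 − (-9.8) = +5.8°C.

ISA+5.8°C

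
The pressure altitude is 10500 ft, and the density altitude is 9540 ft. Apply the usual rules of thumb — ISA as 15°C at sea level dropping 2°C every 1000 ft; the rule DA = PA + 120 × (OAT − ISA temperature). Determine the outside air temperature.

-14°C

Density altitude − pressure altitude = 9540 − 10500 = -960 ft.
At 120 ft/°C that is an ISA deviation of -960/120 = -8°C.
ISA temperature at 10500 ft = 15 − 2 × (10500/1000) = -6°C.
OAT = ISA + deviation = -6 + (-8) = -14°C.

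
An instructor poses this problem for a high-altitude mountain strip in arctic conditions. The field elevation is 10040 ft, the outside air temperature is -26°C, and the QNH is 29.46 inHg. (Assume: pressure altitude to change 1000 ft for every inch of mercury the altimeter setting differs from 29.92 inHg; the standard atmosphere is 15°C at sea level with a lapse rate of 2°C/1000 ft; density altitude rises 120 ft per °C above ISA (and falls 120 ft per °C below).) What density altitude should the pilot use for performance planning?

8100 ft

Pressure altitude = 10040 + (29.92 − 29.46) × 1000 = 10040 + (+460) = 10500 ft.
ISA temperature at 10500 ft = 15 − 2 × (10500/1000) = -6°C.
ISA deviation = -26 − (-6) = -20°C.
Density altitude = 10500 + 120 × (-20) = 8100 ft.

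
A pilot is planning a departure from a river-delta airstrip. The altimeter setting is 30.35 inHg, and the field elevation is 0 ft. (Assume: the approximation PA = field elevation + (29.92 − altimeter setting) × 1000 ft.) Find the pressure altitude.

Pressure correction = (29.92 − 30.35) × 1000 = -430 ft.
Pressure altitude = 0 + (-430) = -430 ft.

-430 ft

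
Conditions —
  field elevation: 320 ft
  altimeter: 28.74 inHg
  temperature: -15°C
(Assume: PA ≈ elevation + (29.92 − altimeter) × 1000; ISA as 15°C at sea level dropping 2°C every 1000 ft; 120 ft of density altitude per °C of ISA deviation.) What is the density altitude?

Pressure altitude = 320 + (29.92 − 28.74) × 1000 = 320 + (+1180) = 1500 ft.
ISA temperature at 1500 ft = 15 − 2 × (1500/1000) = 12°C.
ISA deviation = -15 − 12 = -27°C.
Density altitude = 1500 + 120 × (-27) = -1740 ft.

-1740 ft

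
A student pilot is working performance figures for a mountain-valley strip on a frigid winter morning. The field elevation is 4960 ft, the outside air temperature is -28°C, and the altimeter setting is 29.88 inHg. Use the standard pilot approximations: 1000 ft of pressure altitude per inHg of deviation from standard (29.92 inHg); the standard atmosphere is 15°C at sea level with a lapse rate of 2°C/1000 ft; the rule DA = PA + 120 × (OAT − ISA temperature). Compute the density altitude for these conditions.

1040 ft

Pressure altitude = 4960 + (29.92 − 29.88) × 1000 = 4960 + (+40) = 5000 ft.
ISA temperature at 5000 ft = 15 − 2 × (5000/1000) = 5°C.
ISA deviation = -28 − 5 = -33°C.
Density altitude = 5000 + 120 × (-33) = 1040 ft.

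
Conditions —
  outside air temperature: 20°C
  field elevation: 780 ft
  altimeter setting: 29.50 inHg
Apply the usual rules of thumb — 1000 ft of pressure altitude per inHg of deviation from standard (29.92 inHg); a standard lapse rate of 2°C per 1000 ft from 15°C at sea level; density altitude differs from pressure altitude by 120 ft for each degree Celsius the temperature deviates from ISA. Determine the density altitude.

2088 ft

Pressure altitude = 780 + (29.92 − 29.50) × 1000 = 780 + (+420) = 1200 ft.
ISA temperature at 1200 ft = 15 − 2 × (1200/1000) = 12.6°C.
ISA deviation = 20 − 12.6 = +7.4°C.
Density altitude = 1200 + 120 × (7.4) = 2088 ft.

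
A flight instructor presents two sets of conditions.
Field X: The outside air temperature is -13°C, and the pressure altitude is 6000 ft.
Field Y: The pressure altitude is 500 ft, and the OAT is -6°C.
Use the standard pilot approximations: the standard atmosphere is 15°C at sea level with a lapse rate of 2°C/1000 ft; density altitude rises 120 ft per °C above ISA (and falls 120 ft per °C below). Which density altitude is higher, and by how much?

Field X: ISA temp = 3°C, deviation -16°C, DA = 6000 + 120 × (-16) = 4080 ft.
Field Y: ISA temp = 14°C, deviation -20°C, DA = 500 + 120 × (-20) = -1900 ft.
Field X is higher by 4080 − (-1900) = 5980 ft.

Field X by 5980 ft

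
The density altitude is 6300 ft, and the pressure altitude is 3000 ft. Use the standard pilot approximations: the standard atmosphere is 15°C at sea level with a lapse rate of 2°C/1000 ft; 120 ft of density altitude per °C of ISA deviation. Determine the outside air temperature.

Density altitude − pressure altitude = 6300 − 3000 = +3300 ft.
At 120 ft/°C that is an ISA deviation of 3300/120 = +27.5°C.
ISA temperature at 3000 ft = 15 − 2 × (3000/1000) = 9°C.
OAT = ISA + deviation = 9 + (+27.5) = 36.5°C.

36.5°C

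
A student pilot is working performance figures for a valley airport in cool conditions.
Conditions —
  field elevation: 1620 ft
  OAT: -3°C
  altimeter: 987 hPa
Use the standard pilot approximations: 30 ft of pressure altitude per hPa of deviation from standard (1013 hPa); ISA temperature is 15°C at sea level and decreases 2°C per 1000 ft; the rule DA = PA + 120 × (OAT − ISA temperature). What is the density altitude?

816 ft

Pressure altitude = 1620 + (1013 − 987) × 30 = 1620 + (+780) = 2400 ft.
ISA temperature at 2400 ft = 15 − 2 × (2400/1000) = 10.2°C.
ISA deviation = -3 − 10.2 = -13.2°C.
Density altitude = 2400 + 120 × (-13.2) = 816 ft.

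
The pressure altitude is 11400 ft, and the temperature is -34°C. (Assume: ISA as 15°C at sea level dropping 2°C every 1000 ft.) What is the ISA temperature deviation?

ISA-26.2°C

ISA temperature at 11400 ft = 15 − 2 × (11400/1000) = -7.8°C.
Deviation = OAT − ISA = -34 − (-7.8) = -26.2°C.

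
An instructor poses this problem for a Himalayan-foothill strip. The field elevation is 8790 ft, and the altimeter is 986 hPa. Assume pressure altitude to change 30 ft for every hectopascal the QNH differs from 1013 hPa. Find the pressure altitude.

9600 ft

Pressure correction = (1013 − 986) × 30 = +810 ft.
Pressure altitude = 8790 + (+810) = 9600 ft.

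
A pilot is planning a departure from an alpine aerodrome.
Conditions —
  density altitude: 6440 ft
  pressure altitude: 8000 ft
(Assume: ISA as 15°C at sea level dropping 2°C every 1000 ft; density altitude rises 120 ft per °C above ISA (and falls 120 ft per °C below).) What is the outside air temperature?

Density altitude − pressure altitude = 6440 − 8000 = -1560 ft.
At 120 ft/°C that is an ISA deviation of -1560/120 = -13°C.
ISA temperature at 8000 ft = 15 − 2 × (8000/1000) = -1°C.
OAT = ISA + deviation = -1 + (-13) = -14°C.

-14°C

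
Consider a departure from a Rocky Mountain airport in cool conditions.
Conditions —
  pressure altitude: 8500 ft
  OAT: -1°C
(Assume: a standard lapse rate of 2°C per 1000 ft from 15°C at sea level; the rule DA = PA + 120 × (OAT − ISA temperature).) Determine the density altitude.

ISA temperature at 8500 ft = 15 − 2 × (8500/1000) = -2°C.
ISA deviation = -1 − (-2) = +1°C.
Density altitude = 8500 + 120 × (1) = 8500 + (+120) = 8620 ft.

8620 ft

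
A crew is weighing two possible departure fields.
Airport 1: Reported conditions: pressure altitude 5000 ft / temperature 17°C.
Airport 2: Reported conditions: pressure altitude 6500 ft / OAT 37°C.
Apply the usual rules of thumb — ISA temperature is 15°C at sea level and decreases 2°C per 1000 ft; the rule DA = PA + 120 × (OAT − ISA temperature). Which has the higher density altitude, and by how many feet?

Airport 1: ISA temp = 5°C, deviation +12°C, DA = 5000 + 120 × 12 = 6440 ft.
Airport 2: ISA temp = 2°C, deviation +35°C, DA = 6500 + 120 × 35 = 10700 ft.
Airport 2 is higher by 10700 − 6440 = 4260 ft.

Airport 2 by 4260 ft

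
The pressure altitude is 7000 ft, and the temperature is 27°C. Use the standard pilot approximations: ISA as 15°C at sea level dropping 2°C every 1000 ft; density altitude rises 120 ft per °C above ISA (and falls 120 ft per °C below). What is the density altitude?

10120 ft

ISA temperature at 7000 ft = 15 − 2 × (7000/1000) = 1°C.
ISA deviation = 27 − 1 = +26°C.
Density altitude = 7000 + 120 × (26) = 7000 + (+3120) = 10120 ft.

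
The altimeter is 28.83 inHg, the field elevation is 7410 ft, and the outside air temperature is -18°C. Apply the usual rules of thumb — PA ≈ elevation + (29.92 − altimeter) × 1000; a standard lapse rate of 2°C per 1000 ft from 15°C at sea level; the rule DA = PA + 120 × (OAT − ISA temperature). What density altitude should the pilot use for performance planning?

6580 ft

Pressure altitude = 7410 + (29.92 − 28.83) × 1000 = 7410 + (+1090) = 8500 ft.
ISA temperature at 8500 ft = 15 − 2 × (8500/1000) = -2°C.
ISA deviation = -18 − (-2) = -16°C.
Density altitude = 8500 + 120 × (-16) = 6580 ft.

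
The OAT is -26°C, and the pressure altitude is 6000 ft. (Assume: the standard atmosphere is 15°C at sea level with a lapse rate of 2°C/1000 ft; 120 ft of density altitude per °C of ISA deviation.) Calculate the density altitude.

2520 ft

ISA temperature at 6000 ft = 15 − 2 × (6000/1000) = 3°C.
ISA deviation = -26 − 3 = -29°C.
Density altitude = 6000 + 120 × (-29) = 6000 + (-3480) = 2520 ft.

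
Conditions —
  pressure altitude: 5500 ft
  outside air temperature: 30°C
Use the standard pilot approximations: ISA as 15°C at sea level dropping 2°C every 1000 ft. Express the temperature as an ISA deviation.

ISA+26°C

ISA temperature at 5500 ft = 15 − 2 × (5500/1000) = 4°C.
Deviation = OAT − ISA = 30 − 4 = +26°C.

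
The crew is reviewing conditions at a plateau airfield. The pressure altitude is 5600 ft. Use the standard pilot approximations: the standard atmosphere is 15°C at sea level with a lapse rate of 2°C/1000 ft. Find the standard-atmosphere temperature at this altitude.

3.8°C

ISA temperature = 15 − 2 × (5600/1000) = 15 − 11.2 = 3.8°C.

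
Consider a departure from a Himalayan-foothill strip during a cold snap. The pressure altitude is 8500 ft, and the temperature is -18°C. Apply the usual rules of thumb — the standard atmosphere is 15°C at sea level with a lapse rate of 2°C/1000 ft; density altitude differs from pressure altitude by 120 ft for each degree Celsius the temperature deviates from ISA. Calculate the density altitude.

ISA temperature at 8500 ft = 15 − 2 × (8500/1000) = -2°C.
ISA deviation = -18 − (-2) = -16°C.
Density altitude = 8500 + 120 × (-16) = 8500 + (-1920) = 6580 ft.

6580 ft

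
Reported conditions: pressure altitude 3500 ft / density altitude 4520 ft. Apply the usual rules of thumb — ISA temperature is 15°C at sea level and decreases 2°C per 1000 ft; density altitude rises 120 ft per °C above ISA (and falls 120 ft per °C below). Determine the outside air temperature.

Density altitude − pressure altitude = 4520 − 3500 = +1020 ft.
At 120 ft/°C that is an ISA deviation of 1020/120 = +8.5°C.
ISA temperature at 3500 ft = 15 − 2 × (3500/1000) = 8°C.
OAT = ISA + deviation = 8 + (+8.5) = 16.5°C.

16.5°C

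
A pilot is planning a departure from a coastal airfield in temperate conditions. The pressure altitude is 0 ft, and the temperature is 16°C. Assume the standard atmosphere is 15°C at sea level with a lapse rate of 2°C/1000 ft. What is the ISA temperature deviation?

ISA+1°C

ISA temperature at 0 ft = 15 − 2 × (0/1000) = 15°C.
Deviation = OAT − ISA = 16 − 15 = +1°C.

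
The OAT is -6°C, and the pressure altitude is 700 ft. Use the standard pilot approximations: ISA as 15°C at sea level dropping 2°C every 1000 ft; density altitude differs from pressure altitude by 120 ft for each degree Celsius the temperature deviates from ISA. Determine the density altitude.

ISA temperature at 700 ft = 15 − 2 × (700/1000) = 13.6°C.
ISA deviation = -6 − 13.6 = -19.6°C.
Density altitude = 700 + 120 × (-19.6) = 700 + (-2352) = -1652 ft.

-1652 ft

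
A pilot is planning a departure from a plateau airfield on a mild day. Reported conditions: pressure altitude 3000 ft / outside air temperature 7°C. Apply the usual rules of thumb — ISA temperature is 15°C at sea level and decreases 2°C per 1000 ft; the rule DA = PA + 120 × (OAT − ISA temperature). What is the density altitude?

2760 ft

ISA temperature at 3000 ft = 15 − 2 × (3000/1000) = 9°C.
ISA deviation = 7 − 9 = -2°C.
Density altitude = 3000 + 120 × (-2) = 3000 + (-240) = 2760 ft.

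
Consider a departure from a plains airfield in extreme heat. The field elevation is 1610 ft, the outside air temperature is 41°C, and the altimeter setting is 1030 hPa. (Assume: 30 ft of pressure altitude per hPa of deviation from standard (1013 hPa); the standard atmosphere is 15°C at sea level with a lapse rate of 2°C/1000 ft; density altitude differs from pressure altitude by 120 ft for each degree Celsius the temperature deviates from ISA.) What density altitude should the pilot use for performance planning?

4484 ft

Pressure altitude = 1610 + (1013 − 1030) × 30 = 1610 + (-510) = 1100 ft.
ISA temperature at 1100 ft = 15 − 2 × (1100/1000) = 12.8°C.
ISA deviation = 41 − 12.8 = +28.2°C.
Density altitude = 1100 + 120 × (28.2) = 4484 ft.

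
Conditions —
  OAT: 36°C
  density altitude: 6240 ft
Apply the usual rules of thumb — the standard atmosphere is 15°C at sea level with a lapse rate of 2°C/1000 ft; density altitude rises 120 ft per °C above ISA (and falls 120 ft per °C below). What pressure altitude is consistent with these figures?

DA = PA + 120 × (OAT − (15 − 2·PA/1000)) = PA + 120·OAT − 1800 + 0.24·PA = 1.24·PA + 120·OAT − 1800.
So 1.24·PA = 6240 − 120 × 36 + 1800 = 3720.
PA = 3720 / 1.24 = 3000 ft.

3000 ft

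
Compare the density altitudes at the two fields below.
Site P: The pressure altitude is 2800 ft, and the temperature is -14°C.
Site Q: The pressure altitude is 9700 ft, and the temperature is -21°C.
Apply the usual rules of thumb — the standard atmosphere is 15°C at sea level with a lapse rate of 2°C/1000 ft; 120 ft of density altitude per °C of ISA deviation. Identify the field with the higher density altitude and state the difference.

Site Q by 7716 ft

Site P: ISA temp = 9.4°C, deviation -23.4°C, DA = 2800 + 120 × (-23.4) = -8 ft.
Site Q: ISA temp = -4.4°C, deviation -16.6°C, DA = 9700 + 120 × (-16.6) = 7708 ft.
Site Q is higher by 7708 − (-8) = 7716 ft.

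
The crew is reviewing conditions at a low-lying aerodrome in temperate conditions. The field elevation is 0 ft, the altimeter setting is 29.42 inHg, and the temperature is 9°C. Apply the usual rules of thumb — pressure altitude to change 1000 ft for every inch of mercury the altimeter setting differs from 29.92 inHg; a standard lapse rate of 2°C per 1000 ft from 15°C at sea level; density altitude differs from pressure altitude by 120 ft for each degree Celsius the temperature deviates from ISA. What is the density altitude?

-100 ft

Pressure altitude = 0 + (29.92 − 29.42) × 1000 = 0 + (+500) = 500 ft.
ISA temperature at 500 ft = 15 − 2 × (500/1000) = 14°C.
ISA deviation = 9 − 14 = -5°C.
Density altitude = 500 + 120 × (-5) = -100 ft.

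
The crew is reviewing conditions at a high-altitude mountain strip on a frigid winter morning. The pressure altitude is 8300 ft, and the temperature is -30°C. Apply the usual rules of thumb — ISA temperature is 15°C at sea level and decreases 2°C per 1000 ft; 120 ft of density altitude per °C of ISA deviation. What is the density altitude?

4892 ft

ISA temperature at 8300 ft = 15 − 2 × (8300/1000) = -1.6°C.
ISA deviation = -30 − (-1.6) = -28.4°C.
Density altitude = 8300 + 120 × (-28.4) = 8300 + (-3408) = 4892 ft.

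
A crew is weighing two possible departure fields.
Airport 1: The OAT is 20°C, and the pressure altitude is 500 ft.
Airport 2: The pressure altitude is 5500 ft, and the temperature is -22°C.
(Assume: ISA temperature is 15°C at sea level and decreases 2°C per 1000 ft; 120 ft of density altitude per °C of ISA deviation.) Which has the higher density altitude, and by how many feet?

Airport 2 by 1160 ft

Airport 1: ISA temp = 14°C, deviation +6°C, DA = 500 + 120 × 6 = 1220 ft.
Airport 2: ISA temp = 4°C, deviation -26°C, DA = 5500 + 120 × (-26) = 2380 ft.
Airport 2 is higher by 2380 − 1220 = 1160 ft.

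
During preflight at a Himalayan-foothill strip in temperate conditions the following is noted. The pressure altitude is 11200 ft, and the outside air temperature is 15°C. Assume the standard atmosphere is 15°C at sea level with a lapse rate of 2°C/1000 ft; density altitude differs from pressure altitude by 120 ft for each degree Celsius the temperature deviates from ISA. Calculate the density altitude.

ISA temperature at 11200 ft = 15 − 2 × (11200/1000) = -7.4°C.
ISA deviation = 15 − (-7.4) = +22.4°C.
Density altitude = 11200 + 120 × (22.4) = 11200 + (+2688) = 13888 ft.

13888 ft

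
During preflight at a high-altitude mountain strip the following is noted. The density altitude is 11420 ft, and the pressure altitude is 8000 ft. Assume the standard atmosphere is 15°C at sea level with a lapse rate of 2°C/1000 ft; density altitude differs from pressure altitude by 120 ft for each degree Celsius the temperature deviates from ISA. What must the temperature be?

27.5°C

Density altitude − pressure altitude = 11420 − 8000 = +3420 ft.
At 120 ft/°C that is an ISA deviation of 3420/120 = +28.5°C.
ISA temperature at 8000 ft = 15 − 2 × (8000/1000) = -1°C.
OAT = ISA + deviation = -1 + (+28.5) = 27.5°C.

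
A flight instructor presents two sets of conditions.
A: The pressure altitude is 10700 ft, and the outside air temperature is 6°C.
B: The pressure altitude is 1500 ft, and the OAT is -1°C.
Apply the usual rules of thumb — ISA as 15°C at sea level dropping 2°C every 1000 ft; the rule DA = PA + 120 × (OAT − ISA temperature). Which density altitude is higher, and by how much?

A: ISA temp = -6.4°C, deviation +12.4°C, DA = 10700 + 120 × 12.4 = 12188 ft.
B: ISA temp = 12°C, deviation -13°C, DA = 1500 + 120 × (-13) = -60 ft.
A is higher by 12188 − (-60) = 12248 ft.

A by 12248 ft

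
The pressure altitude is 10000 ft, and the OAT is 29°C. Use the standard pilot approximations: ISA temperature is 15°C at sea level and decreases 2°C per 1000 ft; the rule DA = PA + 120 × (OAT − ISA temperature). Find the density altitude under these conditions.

14080 ft

ISA temperature at 10000 ft = 15 − 2 × (10000/1000) = -5°C.
ISA deviation = 29 − (-5) = +34°C.
Density altitude = 10000 + 120 × (34) = 10000 + (+4080) = 14080 ft.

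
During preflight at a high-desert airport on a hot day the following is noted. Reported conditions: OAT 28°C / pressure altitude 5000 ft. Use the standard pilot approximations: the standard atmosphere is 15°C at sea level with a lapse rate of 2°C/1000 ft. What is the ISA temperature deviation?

ISA temperature at 5000 ft = 15 − 2 × (5000/1000) = 5°C.
Deviation = OAT − ISA = 28 − 5 = +23°C.

ISA+23°C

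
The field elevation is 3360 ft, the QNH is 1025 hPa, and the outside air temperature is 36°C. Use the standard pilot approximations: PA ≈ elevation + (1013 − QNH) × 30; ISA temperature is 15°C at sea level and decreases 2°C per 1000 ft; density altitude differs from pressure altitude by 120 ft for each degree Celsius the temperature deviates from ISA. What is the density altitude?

Pressure altitude = 3360 + (1013 − 1025) × 30 = 3360 + (-360) = 3000 ft.
ISA temperature at 3000 ft = 15 − 2 × (3000/1000) = 9°C.
ISA deviation = 36 − 9 = +27°C.
Density altitude = 3000 + 120 × (27) = 6240 ft.

6240 ft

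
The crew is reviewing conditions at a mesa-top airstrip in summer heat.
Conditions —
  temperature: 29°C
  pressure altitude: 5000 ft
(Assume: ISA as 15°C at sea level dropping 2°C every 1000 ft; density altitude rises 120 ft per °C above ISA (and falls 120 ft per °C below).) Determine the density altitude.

ISA temperature at 5000 ft = 15 − 2 × (5000/1000) = 5°C.
ISA deviation = 29 − 5 = +24°C.
Density altitude = 5000 + 120 × (24) = 5000 + (+2880) = 7880 ft.

7880 ft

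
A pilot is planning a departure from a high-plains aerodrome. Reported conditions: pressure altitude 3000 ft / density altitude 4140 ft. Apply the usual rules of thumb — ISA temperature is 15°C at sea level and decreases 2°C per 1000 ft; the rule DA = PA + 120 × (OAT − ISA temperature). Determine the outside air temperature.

18.5°C

Density altitude − pressure altitude = 4140 − 3000 = +1140 ft.
At 120 ft/°C that is an ISA deviation of 1140/120 = +9.5°C.
ISA temperature at 3000 ft = 15 − 2 × (3000/1000) = 9°C.
OAT = ISA + deviation = 9 + (+9.5) = 18.5°C.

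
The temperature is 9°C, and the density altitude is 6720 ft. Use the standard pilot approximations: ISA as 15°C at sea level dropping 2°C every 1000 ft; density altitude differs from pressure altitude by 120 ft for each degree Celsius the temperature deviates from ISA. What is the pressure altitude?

6000 ft

DA = PA + 120 × (OAT − (15 − 2·PA/1000)) = PA + 120·OAT − 1800 + 0.24·PA = 1.24·PA + 120·OAT − 1800.
So 1.24·PA = 6720 − 120 × 9 + 1800 = 7440.
PA = 7440 / 1.24 = 6000 ft.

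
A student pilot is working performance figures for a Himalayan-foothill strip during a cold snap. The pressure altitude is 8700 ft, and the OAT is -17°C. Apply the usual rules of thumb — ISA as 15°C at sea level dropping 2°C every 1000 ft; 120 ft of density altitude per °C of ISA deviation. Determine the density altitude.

ISA temperature at 8700 ft = 15 − 2 × (8700/1000) = -2.4°C.
ISA deviation = -17 − (-2.4) = -14.6°C.
Density altitude = 8700 + 120 × (-14.6) = 8700 + (-1752) = 6948 ft.

6948 ft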